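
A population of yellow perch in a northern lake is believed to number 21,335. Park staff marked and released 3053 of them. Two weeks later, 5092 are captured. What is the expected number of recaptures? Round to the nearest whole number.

The marked fraction of the population is 3053/21335, so in a sample of 5092 expect C·(M/N) marked.
E[R] = 3053 × 5092 / 21335 = 15545876 / 21335 ≈ 728.7 → 729

expected recaptures ≈ 729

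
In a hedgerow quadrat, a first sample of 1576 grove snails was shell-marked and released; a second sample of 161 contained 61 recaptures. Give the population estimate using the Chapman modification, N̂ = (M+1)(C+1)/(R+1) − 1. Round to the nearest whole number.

N̂ = (1576+1)(161+1)/(61+1) − 1 = 1577·162/62 − 1
= 255474/62 − 1 ≈ 4120.5 − 1 ≈ 4119.5 → 4120

N ≈ 4120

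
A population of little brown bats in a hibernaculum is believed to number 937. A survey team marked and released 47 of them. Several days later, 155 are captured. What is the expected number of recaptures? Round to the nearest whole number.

expected recaptures ≈ 8

Expected recaptures E[R] = M·C / N.
E[R] = 47 × 155 / 937 = 7285 / 937 ≈ 7.8 → 8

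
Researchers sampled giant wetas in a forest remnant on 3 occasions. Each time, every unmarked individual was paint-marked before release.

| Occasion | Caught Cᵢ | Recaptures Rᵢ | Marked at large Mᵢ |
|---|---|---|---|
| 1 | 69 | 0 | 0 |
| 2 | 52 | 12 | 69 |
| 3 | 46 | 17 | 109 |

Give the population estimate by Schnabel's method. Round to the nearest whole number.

N ≈ 297

Σ MᵢCᵢ = 0·69 + 69·52 + 109·46 = 0 + 3588 + 5014 = 8602
Σ Rᵢ = 0 + 12 + 17 = 29
N̂ = 8602 / 29 ≈ 296.6 → 297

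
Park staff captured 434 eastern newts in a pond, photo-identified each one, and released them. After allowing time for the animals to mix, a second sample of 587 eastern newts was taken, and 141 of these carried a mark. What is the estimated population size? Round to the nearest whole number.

N = (434 × 587) / 141 = 254758 / 141 ≈ 1806.8 → 1807

N ≈ 1807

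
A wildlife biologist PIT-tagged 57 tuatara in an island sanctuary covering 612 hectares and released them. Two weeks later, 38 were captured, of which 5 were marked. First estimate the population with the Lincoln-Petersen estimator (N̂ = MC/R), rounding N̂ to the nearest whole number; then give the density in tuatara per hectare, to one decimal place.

N̂ = 57·38/5 = 2166/5 ≈ 433.2 → 433
Density = N̂ / area = 433 / 612 ≈ 0.71 → 0.7 per hectare

density ≈ 0.7 tuatara per hectare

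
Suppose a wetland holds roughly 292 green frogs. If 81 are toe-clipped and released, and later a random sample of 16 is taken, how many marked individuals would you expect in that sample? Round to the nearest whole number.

expected recaptures ≈ 4

Expected recaptures E[R] = M·C / N.
E[R] = 81 × 16 / 292 = 1296 / 292 ≈ 4.4 → 4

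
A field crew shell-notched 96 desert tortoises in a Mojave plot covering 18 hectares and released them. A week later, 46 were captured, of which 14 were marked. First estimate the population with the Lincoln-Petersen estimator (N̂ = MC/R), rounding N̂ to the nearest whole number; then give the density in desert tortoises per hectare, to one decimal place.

N̂ = 96·46/14 = 4416/14 ≈ 315.4 → 315
Density = N̂ / area = 315 / 18 ≈ 17.50 → 17.5 per hectare

density ≈ 17.5 desert tortoises per hectare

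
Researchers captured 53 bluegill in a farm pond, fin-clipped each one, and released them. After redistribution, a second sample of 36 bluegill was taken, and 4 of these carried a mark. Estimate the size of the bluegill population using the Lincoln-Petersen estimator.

N = (53 × 36) / 4 = 1908 / 4 = 477

N = 477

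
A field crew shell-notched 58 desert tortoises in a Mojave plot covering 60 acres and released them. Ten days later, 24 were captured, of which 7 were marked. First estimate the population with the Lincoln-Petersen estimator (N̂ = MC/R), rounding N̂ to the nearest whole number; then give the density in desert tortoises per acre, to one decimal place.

density ≈ 3.3 desert tortoises per acre

N̂ = 58·24/7 = 1392/7 ≈ 198.9 → 199
Density = N̂ / area = 199 / 60 ≈ 3.32 → 3.3 per acre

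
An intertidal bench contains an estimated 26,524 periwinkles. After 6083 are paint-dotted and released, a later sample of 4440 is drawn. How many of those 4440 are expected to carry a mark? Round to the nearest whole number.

expected recaptures ≈ 1018

The marked fraction of the population is 6083/26524, so in a sample of 4440 expect C·(M/N) marked.
E[R] = 6083 × 4440 / 26524 = 27008520 / 26524 ≈ 1018.3 → 1018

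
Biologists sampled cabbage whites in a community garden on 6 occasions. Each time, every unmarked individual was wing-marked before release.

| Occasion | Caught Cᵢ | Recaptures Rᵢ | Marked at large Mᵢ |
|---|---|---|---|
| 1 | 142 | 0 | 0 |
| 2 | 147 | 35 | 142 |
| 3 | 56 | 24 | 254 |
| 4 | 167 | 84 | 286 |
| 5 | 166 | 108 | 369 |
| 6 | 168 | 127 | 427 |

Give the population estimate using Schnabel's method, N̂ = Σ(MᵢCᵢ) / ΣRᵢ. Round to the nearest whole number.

N ≈ 571

Σ MᵢCᵢ = 0·142 + 142·147 + 254·56 + 286·167 + 369·166 + 427·168 = 0 + 20874 + 14224 + 47762 + 61254 + 71736 = 215850
Σ Rᵢ = 0 + 35 + 24 + 84 + 108 + 127 = 378
N̂ = 215850 / 378 ≈ 571.0 → 571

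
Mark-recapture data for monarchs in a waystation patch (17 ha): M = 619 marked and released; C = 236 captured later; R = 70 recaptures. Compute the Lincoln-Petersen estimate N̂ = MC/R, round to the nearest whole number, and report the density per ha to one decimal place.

density ≈ 122.8 monarchs per ha

N̂ = 619·236/70 = 146084/70 ≈ 2086.9 → 2087
Density = N̂ / area = 2087 / 17 ≈ 122.76 → 122.8 per ha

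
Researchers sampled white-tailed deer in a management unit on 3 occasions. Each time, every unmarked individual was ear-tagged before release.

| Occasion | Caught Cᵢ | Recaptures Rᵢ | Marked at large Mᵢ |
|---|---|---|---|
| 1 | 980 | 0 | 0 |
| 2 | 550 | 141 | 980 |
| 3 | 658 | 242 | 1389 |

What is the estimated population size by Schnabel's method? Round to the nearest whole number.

Σ MᵢCᵢ = 0·980 + 980·550 + 1389·658 = 0 + 539000 + 913962 = 1452962
Σ Rᵢ = 0 + 141 + 242 = 383
N̂ = 1452962 / 383 ≈ 3793.6 → 3794

N ≈ 3794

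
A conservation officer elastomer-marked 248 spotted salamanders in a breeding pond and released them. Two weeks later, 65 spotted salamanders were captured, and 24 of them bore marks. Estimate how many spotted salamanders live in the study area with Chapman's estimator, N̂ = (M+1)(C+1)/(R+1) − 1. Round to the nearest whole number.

N̂ = (248+1)(65+1)/(24+1) − 1 = 249·66/25 − 1
= 16434/25 − 1 ≈ 657.4 − 1 ≈ 656.4 → 656

N ≈ 656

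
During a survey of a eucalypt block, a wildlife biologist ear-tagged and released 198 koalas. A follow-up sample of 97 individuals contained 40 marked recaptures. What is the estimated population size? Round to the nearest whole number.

Lincoln-Petersen assumes M/N = R/C, so N = M·C / R.
N = (198 × 97) / 40 = 19206 / 40 ≈ 480.1 → 480

N ≈ 480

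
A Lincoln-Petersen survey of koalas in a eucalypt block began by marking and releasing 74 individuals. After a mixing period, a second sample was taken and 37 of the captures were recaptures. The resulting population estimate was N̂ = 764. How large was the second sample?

From N = M·C/R: C = N·R / M = 764·37 / 74 = 28268 / 74 = 382.

C = 382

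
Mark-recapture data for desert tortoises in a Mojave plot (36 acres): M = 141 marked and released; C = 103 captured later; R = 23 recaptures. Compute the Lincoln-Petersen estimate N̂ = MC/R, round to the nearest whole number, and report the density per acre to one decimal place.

density ≈ 17.5 desert tortoises per acre

N̂ = 141·103/23 = 14523/23 ≈ 631.4 → 631
Density = N̂ / area = 631 / 36 ≈ 17.53 → 17.5 per acre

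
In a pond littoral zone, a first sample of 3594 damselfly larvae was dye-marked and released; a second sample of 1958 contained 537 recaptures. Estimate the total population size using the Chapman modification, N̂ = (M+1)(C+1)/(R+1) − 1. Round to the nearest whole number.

N̂ = (3594+1)(1958+1)/(537+1) − 1 = 3595·1959/538 − 1
= 7042605/538 − 1 ≈ 13090.3 − 1 ≈ 13089.3 → 13089

N ≈ 13,089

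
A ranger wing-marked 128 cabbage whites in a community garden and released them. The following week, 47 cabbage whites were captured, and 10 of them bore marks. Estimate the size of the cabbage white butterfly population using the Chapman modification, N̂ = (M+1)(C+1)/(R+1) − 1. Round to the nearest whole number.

N̂ = (128+1)(47+1)/(10+1) − 1 = 129·48/11 − 1
= 6192/11 − 1 ≈ 562.9 − 1 ≈ 561.9 → 562

N ≈ 562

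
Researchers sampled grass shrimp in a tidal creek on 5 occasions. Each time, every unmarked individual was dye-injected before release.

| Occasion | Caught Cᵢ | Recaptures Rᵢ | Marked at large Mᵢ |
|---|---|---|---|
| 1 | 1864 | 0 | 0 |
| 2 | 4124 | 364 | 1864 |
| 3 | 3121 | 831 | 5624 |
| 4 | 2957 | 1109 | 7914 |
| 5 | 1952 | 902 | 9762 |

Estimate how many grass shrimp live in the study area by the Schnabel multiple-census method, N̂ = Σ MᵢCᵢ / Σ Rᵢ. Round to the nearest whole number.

Σ MᵢCᵢ = 0·1864 + 1864·4124 + 5624·3121 + 7914·2957 + 9762·1952 = 0 + 7687136 + 17552504 + 23401698 + 19055424 = 67696762
Σ Rᵢ = 0 + 364 + 831 + 1109 + 902 = 3206
N̂ = 67696762 / 3206 ≈ 21115.6 → 21116

N ≈ 21,116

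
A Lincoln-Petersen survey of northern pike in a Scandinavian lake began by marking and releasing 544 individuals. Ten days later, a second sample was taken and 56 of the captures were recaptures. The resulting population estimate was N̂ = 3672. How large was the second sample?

C = 378

From N = M·C/R: C = N·R / M = 3672·56 / 544 = 205632 / 544 = 378.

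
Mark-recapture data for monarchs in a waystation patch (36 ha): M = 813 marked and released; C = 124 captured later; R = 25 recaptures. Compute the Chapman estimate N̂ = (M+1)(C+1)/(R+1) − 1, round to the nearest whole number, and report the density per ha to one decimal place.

density ≈ 108.7 monarchs per ha

N̂ = 814·125/26 − 1 = 101750/26 − 1 ≈ 3912.46 → 3912
Density = N̂ / area = 3912 / 36 ≈ 108.67 → 108.7 per ha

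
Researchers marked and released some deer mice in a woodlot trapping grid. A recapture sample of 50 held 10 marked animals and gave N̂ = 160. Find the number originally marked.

M = 32

From N = M·C/R: M = N·R / C = 160·10 / 50 = 1600 / 50 = 32.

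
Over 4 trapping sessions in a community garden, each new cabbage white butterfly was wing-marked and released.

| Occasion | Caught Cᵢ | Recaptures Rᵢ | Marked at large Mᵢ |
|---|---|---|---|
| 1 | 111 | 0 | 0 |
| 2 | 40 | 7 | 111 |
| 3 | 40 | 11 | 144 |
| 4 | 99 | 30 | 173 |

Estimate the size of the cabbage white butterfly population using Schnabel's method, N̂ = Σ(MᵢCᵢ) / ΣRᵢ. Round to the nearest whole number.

Σ MᵢCᵢ = 0·111 + 111·40 + 144·40 + 173·99 = 0 + 4440 + 5760 + 17127 = 27327
Σ Rᵢ = 0 + 7 + 11 + 30 = 48
N̂ = 27327 / 48 ≈ 569.3 → 569

N ≈ 569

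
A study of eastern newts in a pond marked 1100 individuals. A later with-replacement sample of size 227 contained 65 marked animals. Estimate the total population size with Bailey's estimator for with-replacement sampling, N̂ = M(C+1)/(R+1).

N = 3800

N̂ = 1100·(227+1)/(65+1) = 1100·228/66 = 250800/66 = 3800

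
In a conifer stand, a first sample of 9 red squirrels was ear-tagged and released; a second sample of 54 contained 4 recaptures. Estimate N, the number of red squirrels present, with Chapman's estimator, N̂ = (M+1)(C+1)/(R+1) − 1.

N̂ = (9+1)(54+1)/(4+1) − 1 = 10·55/5 − 1
= 550/5 − 1 = 110 − 1 = 109

N = 109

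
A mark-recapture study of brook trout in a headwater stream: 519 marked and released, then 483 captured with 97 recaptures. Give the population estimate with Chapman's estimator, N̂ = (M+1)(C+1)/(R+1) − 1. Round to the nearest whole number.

N ≈ 2567

N̂ = (519+1)(483+1)/(97+1) − 1 = 520·484/98 − 1
= 251680/98 − 1 ≈ 2568.2 − 1 ≈ 2567.2 → 2567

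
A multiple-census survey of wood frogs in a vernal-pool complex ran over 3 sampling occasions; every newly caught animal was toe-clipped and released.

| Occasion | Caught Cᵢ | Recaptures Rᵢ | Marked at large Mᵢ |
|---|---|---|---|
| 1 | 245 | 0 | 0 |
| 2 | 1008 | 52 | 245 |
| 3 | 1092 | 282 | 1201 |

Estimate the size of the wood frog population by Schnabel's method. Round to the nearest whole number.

N ≈ 4666

Σ MᵢCᵢ = 0·245 + 245·1008 + 1201·1092 = 0 + 246960 + 1311492 = 1558452
Σ Rᵢ = 0 + 52 + 282 = 334
N̂ = 1558452 / 334 ≈ 4666.0 → 4666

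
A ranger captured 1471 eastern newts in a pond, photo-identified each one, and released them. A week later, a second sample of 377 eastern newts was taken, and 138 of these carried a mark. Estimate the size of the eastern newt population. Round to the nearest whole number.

N ≈ 4019

If marked individuals mix randomly, R/C ≈ M/N, giving N ≈ M·C/R.
N = (1471 × 377) / 138 = 554567 / 138 ≈ 4018.6 → 4019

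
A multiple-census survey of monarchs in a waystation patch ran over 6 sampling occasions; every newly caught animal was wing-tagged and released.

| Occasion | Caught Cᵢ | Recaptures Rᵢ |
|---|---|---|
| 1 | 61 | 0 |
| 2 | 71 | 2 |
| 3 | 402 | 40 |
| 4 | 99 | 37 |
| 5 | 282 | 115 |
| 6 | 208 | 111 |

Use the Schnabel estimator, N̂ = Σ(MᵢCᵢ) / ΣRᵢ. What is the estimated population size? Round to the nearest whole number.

N ≈ 1349

Marked at large before each occasion: Mᵢ = Σⱼ<ᵢ (Cⱼ − Rⱼ) → M1=0, M2=61, M3=130, M4=492, M5=554, M6=721
Σ MᵢCᵢ = 0·61 + 61·71 + 130·402 + 492·99 + 554·282 + 721·208 = 0 + 4331 + 52260 + 48708 + 156228 + 149968 = 411495
Σ Rᵢ = 0 + 2 + 40 + 37 + 115 + 111 = 305
N̂ = 411495 / 305 ≈ 1349.2 → 1349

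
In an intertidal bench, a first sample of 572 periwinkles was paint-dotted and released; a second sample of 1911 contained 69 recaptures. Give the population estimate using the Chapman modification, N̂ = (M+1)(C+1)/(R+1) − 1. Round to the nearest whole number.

N̂ = (572+1)(1911+1)/(69+1) − 1 = 573·1912/70 − 1
= 1095576/70 − 1 ≈ 15651.1 − 1 ≈ 15650.1 → 15650

N ≈ 15,650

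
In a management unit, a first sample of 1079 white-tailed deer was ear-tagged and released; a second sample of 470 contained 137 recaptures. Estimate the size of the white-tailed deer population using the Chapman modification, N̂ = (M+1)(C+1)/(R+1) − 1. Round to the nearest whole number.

N̂ = (1079+1)(470+1)/(137+1) − 1 = 1080·471/138 − 1
= 508680/138 − 1 ≈ 3686.1 − 1 ≈ 3685.1 → 3685

N ≈ 3685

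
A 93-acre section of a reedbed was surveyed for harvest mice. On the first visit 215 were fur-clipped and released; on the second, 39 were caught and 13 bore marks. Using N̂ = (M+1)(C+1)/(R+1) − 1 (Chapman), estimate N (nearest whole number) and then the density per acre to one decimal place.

density ≈ 6.6 harvest mice per acre

N̂ = 216·40/14 − 1 = 8640/14 − 1 ≈ 616.1 → 616
Density = N̂ / area = 616 / 93 ≈ 6.62 → 6.6 per acre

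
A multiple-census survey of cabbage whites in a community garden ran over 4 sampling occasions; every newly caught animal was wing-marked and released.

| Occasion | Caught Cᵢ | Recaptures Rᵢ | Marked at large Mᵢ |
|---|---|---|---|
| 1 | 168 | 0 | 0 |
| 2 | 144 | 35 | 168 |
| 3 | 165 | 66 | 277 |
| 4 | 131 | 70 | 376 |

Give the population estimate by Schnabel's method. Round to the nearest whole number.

N ≈ 697

Σ MᵢCᵢ = 0·168 + 168·144 + 277·165 + 376·131 = 0 + 24192 + 45705 + 49256 = 119153
Σ Rᵢ = 0 + 35 + 66 + 70 = 171
N̂ = 119153 / 171 ≈ 696.8 → 697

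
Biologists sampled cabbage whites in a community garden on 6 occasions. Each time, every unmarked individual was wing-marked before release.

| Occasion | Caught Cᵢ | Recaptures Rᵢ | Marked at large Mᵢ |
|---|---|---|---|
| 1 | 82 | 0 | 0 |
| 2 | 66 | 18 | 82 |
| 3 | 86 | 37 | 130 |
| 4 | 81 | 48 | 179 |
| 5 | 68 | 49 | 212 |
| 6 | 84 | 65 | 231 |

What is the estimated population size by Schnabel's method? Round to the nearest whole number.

Σ MᵢCᵢ = 0·82 + 82·66 + 130·86 + 179·81 + 212·68 + 231·84 = 0 + 5412 + 11180 + 14499 + 14416 + 19404 = 64911
Σ Rᵢ = 0 + 18 + 37 + 48 + 49 + 65 = 217
N̂ = 64911 / 217 ≈ 299.1 → 299

N ≈ 299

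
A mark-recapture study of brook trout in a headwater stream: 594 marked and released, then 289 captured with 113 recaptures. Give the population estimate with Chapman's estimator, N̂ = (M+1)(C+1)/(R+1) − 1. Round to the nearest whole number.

N ≈ 1513

N̂ = (594+1)(289+1)/(113+1) − 1 = 595·290/114 − 1
= 172550/114 − 1 ≈ 1513.6 − 1 ≈ 1512.6 → 1513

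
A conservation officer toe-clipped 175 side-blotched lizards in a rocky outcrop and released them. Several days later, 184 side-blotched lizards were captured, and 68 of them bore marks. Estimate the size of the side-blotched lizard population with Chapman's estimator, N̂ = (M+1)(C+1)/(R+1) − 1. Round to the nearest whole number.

N ≈ 471

N̂ = (175+1)(184+1)/(68+1) − 1 = 176·185/69 − 1
= 32560/69 − 1 ≈ 471.9 − 1 ≈ 470.9 → 471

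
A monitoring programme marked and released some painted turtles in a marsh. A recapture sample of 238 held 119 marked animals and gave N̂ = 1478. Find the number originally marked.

From N = M·C/R: M = N·R / C = 1478·119 / 238 = 175882 / 238 = 739.

M = 739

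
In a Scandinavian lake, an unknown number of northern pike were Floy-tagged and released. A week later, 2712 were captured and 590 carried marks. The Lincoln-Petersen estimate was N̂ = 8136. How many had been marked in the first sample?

From N = M·C/R: M = N·R / C = 8136·590 / 2712 = 4800240 / 2712 = 1770.

M = 1770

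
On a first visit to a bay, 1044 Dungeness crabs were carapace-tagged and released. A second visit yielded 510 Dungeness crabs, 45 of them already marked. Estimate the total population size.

N = (1044 × 510) / 45 = 532440 / 45 = 11832

N = 11,832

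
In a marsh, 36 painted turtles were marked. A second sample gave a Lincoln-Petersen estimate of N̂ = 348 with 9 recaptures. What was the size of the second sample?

C = 87

From N = M·C/R: C = N·R / M = 348·9 / 36 = 3132 / 36 = 87.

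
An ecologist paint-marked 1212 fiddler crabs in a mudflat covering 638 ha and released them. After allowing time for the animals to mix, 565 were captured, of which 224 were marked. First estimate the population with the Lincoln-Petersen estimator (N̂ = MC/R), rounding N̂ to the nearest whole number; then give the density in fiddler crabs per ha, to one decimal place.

N̂ = 1212·565/224 = 684780/224 ≈ 3057.1 → 3057
Density = N̂ / area = 3057 / 638 ≈ 4.79 → 4.8 per ha

density ≈ 4.8 fiddler crabs per ha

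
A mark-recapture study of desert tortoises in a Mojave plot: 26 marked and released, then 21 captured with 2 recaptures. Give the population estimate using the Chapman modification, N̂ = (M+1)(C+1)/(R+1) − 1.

N = 197

N̂ = (26+1)(21+1)/(2+1) − 1 = 27·22/3 − 1
= 594/3 − 1 = 198 − 1 = 197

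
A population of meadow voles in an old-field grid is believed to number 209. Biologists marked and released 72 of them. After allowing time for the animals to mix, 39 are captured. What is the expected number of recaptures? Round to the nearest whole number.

The marked fraction of the population is 72/209, so in a sample of 39 expect C·(M/N) marked.
E[R] = 72 × 39 / 209 = 2808 / 209 ≈ 13.4 → 13

expected recaptures ≈ 13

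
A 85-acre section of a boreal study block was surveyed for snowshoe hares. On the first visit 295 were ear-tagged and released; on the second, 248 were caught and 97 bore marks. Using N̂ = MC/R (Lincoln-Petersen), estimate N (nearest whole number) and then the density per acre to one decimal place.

N̂ = 295·248/97 = 73160/97 ≈ 754.2 → 754
Density = N̂ / area = 754 / 85 ≈ 8.87 → 8.9 per acre

density ≈ 8.9 snowshoe hares per acre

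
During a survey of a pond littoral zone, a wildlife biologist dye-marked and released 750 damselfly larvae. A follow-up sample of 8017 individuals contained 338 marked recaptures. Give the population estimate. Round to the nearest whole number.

If marked individuals mix randomly, R/C ≈ M/N, giving N ≈ M·C/R.
N = (750 × 8017) / 338 = 6012750 / 338 ≈ 17789.2 → 17789

N ≈ 17,789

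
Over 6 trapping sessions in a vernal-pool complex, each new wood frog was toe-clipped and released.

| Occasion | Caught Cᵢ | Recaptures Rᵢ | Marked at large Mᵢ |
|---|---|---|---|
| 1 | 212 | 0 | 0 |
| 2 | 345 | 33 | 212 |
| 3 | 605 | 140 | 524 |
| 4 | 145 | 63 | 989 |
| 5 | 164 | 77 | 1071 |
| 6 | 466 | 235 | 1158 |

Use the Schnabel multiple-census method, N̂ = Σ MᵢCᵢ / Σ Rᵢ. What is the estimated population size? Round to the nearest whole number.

N ≈ 2279

Σ MᵢCᵢ = 0·212 + 212·345 + 524·605 + 989·145 + 1071·164 + 1158·466 = 0 + 73140 + 317020 + 143405 + 175644 + 539628 = 1248837
Σ Rᵢ = 0 + 33 + 140 + 63 + 77 + 235 = 548
N̂ = 1248837 / 548 ≈ 2278.9 → 2279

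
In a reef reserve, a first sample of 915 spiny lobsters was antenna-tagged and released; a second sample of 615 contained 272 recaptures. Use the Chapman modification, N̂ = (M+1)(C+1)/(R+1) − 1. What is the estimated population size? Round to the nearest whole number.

N̂ = (915+1)(615+1)/(272+1) − 1 = 916·616/273 − 1
= 564256/273 − 1 ≈ 2066.9 − 1 ≈ 2065.9 → 2066

N ≈ 2066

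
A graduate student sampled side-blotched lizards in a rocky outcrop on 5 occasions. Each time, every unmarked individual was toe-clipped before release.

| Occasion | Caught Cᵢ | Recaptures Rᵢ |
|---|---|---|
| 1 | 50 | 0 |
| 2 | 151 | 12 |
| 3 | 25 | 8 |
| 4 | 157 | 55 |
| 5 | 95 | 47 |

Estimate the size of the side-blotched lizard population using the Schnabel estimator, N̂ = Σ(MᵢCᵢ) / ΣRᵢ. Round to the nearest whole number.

Marked at large before each occasion: Mᵢ = Σⱼ<ᵢ (Cⱼ − Rⱼ) → M1=0, M2=50, M3=189, M4=206, M5=308
Σ MᵢCᵢ = 0·50 + 50·151 + 189·25 + 206·157 + 308·95 = 0 + 7550 + 4725 + 32342 + 29260 = 73877
Σ Rᵢ = 0 + 12 + 8 + 55 + 47 = 122
N̂ = 73877 / 122 ≈ 605.5 → 606

N ≈ 606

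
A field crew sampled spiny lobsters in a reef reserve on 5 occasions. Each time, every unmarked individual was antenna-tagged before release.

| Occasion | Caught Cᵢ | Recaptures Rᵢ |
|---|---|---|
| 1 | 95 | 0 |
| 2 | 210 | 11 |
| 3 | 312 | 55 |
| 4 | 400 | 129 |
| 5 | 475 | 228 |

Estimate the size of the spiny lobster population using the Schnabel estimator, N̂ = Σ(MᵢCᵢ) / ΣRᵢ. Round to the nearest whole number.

Marked at large before each occasion: Mᵢ = Σⱼ<ᵢ (Cⱼ − Rⱼ) → M1=0, M2=95, M3=294, M4=551, M5=822
Σ MᵢCᵢ = 0·95 + 95·210 + 294·312 + 551·400 + 822·475 = 0 + 19950 + 91728 + 220400 + 390450 = 722528
Σ Rᵢ = 0 + 11 + 55 + 129 + 228 = 423
N̂ = 722528 / 423 ≈ 1708.1 → 1708

N ≈ 1708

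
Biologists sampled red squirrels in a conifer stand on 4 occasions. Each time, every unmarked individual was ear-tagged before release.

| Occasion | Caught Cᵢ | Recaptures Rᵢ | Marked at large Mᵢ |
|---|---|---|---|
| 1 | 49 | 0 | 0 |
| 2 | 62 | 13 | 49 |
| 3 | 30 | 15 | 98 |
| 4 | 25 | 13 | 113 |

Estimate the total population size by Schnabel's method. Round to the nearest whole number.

N ≈ 215

Σ MᵢCᵢ = 0·49 + 49·62 + 98·30 + 113·25 = 0 + 3038 + 2940 + 2825 = 8803
Σ Rᵢ = 0 + 13 + 15 + 13 = 41
N̂ = 8803 / 41 ≈ 214.7 → 215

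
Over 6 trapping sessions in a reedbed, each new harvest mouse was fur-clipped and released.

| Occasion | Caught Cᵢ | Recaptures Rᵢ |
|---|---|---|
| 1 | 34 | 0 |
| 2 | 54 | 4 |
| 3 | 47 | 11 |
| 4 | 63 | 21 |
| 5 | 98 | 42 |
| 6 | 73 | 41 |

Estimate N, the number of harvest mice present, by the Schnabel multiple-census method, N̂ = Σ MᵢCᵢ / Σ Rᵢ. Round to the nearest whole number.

N ≈ 379

Marked at large before each occasion: Mᵢ = Σⱼ<ᵢ (Cⱼ − Rⱼ) → M1=0, M2=34, M3=84, M4=120, M5=162, M6=218
Σ MᵢCᵢ = 0·34 + 34·54 + 84·47 + 120·63 + 162·98 + 218·73 = 0 + 1836 + 3948 + 7560 + 15876 + 15914 = 45134
Σ Rᵢ = 0 + 4 + 11 + 21 + 42 + 41 = 119
N̂ = 45134 / 119 ≈ 379.3 → 379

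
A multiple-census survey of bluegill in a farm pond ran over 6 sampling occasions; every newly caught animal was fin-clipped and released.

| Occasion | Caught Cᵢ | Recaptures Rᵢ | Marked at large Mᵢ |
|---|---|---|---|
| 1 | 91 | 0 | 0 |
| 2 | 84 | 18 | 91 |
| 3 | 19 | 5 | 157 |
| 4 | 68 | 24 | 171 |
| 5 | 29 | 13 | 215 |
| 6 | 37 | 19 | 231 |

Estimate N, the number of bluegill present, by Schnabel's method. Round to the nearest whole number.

Σ MᵢCᵢ = 0·91 + 91·84 + 157·19 + 171·68 + 215·29 + 231·37 = 0 + 7644 + 2983 + 11628 + 6235 + 8547 = 37037
Σ Rᵢ = 0 + 18 + 5 + 24 + 13 + 19 = 79
N̂ = 37037 / 79 ≈ 468.8 → 469

N ≈ 469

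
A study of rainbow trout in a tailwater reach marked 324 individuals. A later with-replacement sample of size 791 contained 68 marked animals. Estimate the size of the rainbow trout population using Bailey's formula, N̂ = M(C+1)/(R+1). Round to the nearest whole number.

N̂ = 324·(791+1)/(68+1) = 324·792/69 = 256608/69 ≈ 3719.0 → 3719

N ≈ 3719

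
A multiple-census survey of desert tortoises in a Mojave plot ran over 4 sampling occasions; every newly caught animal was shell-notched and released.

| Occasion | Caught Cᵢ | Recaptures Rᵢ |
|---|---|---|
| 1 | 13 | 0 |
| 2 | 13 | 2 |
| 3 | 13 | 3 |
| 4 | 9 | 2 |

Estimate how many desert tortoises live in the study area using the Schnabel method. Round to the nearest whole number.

N ≈ 112

Marked at large before each occasion: Mᵢ = Σⱼ<ᵢ (Cⱼ − Rⱼ) → M1=0, M2=13, M3=24, M4=34
Σ MᵢCᵢ = 0·13 + 13·13 + 24·13 + 34·9 = 0 + 169 + 312 + 306 = 787
Σ Rᵢ = 0 + 2 + 3 + 2 = 7
N̂ = 787 / 7 ≈ 112.4 → 112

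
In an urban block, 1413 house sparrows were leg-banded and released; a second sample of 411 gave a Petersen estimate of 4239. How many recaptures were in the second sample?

From N = M·C/R: R = M·C / N = 1413·411 / 4239 = 580743 / 4239 = 137.

R = 137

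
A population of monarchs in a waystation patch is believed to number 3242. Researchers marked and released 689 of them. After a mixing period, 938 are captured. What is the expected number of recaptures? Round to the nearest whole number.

The marked fraction of the population is 689/3242, so in a sample of 938 expect C·(M/N) marked.
E[R] = 689 × 938 / 3242 = 646282 / 3242 ≈ 199.3 → 199

expected recaptures ≈ 199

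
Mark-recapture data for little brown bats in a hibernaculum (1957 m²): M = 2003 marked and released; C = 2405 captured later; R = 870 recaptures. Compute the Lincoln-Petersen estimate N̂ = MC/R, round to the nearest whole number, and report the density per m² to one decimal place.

N̂ = 2003·2405/870 = 4817215/870 ≈ 5537.0 → 5537
Density = N̂ / area = 5537 / 1957 ≈ 2.83 → 2.8 per m²

density ≈ 2.8 little brown bats per m²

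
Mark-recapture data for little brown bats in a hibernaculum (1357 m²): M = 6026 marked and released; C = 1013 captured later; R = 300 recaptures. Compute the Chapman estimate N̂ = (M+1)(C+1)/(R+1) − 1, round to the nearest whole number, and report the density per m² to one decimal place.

N̂ = 6027·1014/301 − 1 = 6111378/301 − 1 ≈ 20302.6 → 20303
Density = N̂ / area = 20303 / 1357 ≈ 14.96 → 15.0 per m²

density ≈ 15.0 little brown bats per m²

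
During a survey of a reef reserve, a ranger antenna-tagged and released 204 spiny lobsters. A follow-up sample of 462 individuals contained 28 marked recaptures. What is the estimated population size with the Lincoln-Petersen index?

N = (204 × 462) / 28 = 94248 / 28 = 3366

N = 3366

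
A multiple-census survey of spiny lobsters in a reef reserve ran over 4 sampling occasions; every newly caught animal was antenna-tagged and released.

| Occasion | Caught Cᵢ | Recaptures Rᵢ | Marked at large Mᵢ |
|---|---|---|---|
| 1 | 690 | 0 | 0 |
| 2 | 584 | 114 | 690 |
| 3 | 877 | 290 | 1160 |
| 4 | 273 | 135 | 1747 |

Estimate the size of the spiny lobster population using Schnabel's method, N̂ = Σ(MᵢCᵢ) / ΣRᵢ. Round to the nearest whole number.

Σ MᵢCᵢ = 0·690 + 690·584 + 1160·877 + 1747·273 = 0 + 402960 + 1017320 + 476931 = 1897211
Σ Rᵢ = 0 + 114 + 290 + 135 = 539
N̂ = 1897211 / 539 ≈ 3519.9 → 3520

N ≈ 3520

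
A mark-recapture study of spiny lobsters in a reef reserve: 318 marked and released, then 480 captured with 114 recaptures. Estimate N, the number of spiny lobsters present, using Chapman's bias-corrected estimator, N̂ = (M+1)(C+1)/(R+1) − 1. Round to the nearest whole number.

N ≈ 1333

N̂ = (318+1)(480+1)/(114+1) − 1 = 319·481/115 − 1
= 153439/115 − 1 ≈ 1334.3 − 1 ≈ 1333.3 → 1333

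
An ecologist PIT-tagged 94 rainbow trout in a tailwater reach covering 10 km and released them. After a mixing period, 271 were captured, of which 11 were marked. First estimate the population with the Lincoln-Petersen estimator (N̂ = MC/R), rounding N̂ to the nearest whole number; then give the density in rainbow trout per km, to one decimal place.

density ≈ 231.6 rainbow trout per km

N̂ = 94·271/11 = 25474/11 ≈ 2315.8 → 2316
Density = N̂ / area = 2316 / 10 ≈ 231.60 → 231.6 per km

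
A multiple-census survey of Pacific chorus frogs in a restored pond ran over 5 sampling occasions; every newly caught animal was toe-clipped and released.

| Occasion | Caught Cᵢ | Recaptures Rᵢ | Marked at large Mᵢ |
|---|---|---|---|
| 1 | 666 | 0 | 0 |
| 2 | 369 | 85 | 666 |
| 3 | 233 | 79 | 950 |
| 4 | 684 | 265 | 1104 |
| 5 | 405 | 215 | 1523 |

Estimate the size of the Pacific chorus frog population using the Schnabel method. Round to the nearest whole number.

Σ MᵢCᵢ = 0·666 + 666·369 + 950·233 + 1104·684 + 1523·405 = 0 + 245754 + 221350 + 755136 + 616815 = 1839055
Σ Rᵢ = 0 + 85 + 79 + 265 + 215 = 644
N̂ = 1839055 / 644 ≈ 2855.7 → 2856

N ≈ 2856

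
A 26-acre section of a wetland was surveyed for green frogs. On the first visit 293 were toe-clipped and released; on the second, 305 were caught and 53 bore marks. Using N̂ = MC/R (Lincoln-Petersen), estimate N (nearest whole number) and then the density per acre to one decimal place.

N̂ = 293·305/53 = 89365/53 ≈ 1686.1 → 1686
Density = N̂ / area = 1686 / 26 ≈ 64.846 → 64.8 per acre

density ≈ 64.8 green frogs per acre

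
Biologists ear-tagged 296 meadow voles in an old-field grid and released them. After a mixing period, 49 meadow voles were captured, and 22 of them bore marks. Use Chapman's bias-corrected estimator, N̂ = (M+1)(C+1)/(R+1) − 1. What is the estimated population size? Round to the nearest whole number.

N̂ = (296+1)(49+1)/(22+1) − 1 = 297·50/23 − 1
= 14850/23 − 1 ≈ 645.7 − 1 ≈ 644.7 → 645

N ≈ 645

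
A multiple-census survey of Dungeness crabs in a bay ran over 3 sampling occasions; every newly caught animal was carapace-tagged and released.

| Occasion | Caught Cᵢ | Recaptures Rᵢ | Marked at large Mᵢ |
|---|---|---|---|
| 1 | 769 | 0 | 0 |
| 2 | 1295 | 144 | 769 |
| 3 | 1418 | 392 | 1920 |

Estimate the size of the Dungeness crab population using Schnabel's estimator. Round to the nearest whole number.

N ≈ 6937

Σ MᵢCᵢ = 0·769 + 769·1295 + 1920·1418 = 0 + 995855 + 2722560 = 3718415
Σ Rᵢ = 0 + 144 + 392 = 536
N̂ = 3718415 / 536 ≈ 6937.3 → 6937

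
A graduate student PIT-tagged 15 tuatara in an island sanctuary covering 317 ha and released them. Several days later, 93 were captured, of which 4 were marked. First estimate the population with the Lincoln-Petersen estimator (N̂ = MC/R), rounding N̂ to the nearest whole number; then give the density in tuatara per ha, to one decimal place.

density ≈ 1.1 tuatara per ha

N̂ = 15·93/4 = 1395/4 ≈ 348.8 → 349
Density = N̂ / area = 349 / 317 ≈ 1.10 → 1.1 per ha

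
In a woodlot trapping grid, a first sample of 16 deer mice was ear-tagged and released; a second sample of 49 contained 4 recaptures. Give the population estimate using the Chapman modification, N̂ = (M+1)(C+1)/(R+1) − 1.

N = 169

N̂ = (16+1)(49+1)/(4+1) − 1 = 17·50/5 − 1
= 850/5 − 1 = 170 − 1 = 169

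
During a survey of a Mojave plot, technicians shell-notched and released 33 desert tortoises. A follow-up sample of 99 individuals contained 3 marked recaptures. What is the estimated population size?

N = (33 × 99) / 3 = 3267 / 3 = 1089

N = 1089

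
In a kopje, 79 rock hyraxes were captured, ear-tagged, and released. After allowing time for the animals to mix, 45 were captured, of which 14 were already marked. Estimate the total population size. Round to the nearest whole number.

N = (79 × 45) / 14 = 3555 / 14 ≈ 253.9 → 254

N ≈ 254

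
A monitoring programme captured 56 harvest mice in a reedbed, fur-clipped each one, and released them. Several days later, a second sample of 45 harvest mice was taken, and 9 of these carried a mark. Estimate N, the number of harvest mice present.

N = 280

If marked individuals mix randomly, R/C ≈ M/N, giving N ≈ M·C/R.
N = (56 × 45) / 9 = 2520 / 9 = 280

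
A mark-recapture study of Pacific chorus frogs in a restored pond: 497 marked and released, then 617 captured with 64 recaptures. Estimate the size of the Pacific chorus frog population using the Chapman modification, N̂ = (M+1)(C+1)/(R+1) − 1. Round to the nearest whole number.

N̂ = (497+1)(617+1)/(64+1) − 1 = 498·618/65 − 1
= 307764/65 − 1 ≈ 4734.8 − 1 ≈ 4733.8 → 4734

N ≈ 4734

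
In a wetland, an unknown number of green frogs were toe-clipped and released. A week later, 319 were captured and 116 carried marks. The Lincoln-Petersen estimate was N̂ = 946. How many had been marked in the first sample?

From N = M·C/R: M = N·R / C = 946·116 / 319 = 109736 / 319 = 344.

M = 344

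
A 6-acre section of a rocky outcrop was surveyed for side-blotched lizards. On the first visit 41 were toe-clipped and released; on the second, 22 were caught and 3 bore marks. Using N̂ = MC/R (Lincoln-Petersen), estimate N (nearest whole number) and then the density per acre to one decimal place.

density ≈ 50.2 side-blotched lizards per acre

N̂ = 41·22/3 = 902/3 ≈ 300.7 → 301
Density = N̂ / area = 301 / 6 ≈ 50.17 → 50.2 per acre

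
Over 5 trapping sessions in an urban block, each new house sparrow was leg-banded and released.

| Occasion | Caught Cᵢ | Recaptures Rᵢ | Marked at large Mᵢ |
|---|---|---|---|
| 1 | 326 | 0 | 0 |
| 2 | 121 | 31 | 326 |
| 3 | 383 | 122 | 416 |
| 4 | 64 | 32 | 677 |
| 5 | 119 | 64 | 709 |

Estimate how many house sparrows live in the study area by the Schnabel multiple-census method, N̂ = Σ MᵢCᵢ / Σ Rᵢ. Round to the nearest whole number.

N ≈ 1311

Σ MᵢCᵢ = 0·326 + 326·121 + 416·383 + 677·64 + 709·119 = 0 + 39446 + 159328 + 43328 + 84371 = 326473
Σ Rᵢ = 0 + 31 + 122 + 32 + 64 = 249
N̂ = 326473 / 249 ≈ 1311.1 → 1311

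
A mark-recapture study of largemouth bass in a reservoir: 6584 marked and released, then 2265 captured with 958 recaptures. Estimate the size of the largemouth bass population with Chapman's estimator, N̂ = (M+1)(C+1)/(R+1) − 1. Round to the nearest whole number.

N̂ = (6584+1)(2265+1)/(958+1) − 1 = 6585·2266/959 − 1
= 14921610/959 − 1 ≈ 15559.6 − 1 ≈ 15558.6 → 15559

N ≈ 15,559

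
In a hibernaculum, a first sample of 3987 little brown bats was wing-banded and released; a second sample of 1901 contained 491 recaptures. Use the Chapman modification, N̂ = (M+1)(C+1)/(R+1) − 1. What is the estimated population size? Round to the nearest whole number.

N ≈ 15,416

N̂ = (3987+1)(1901+1)/(491+1) − 1 = 3988·1902/492 − 1
= 7585176/492 − 1 ≈ 15417.0 − 1 ≈ 15416.0 → 15416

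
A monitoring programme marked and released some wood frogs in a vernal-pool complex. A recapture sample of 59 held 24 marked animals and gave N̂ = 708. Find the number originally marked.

M = 288

From N = M·C/R: M = N·R / C = 708·24 / 59 = 16992 / 59 = 288.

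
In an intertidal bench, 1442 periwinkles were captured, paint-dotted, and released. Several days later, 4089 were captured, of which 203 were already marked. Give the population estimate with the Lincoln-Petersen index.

N = 29,046

N = (1442 × 4089) / 203 = 5896338 / 203 = 29046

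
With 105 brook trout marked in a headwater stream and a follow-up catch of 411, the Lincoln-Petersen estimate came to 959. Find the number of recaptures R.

R = 45

From N = M·C/R: R = M·C / N = 105·411 / 959 = 43155 / 959 = 45.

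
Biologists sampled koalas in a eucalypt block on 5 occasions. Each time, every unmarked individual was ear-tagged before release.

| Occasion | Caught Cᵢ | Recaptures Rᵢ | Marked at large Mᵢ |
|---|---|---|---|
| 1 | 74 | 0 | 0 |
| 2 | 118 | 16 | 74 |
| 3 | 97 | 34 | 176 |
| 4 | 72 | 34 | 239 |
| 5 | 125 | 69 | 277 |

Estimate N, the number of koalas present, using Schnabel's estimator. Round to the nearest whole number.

N ≈ 507

Σ MᵢCᵢ = 0·74 + 74·118 + 176·97 + 239·72 + 277·125 = 0 + 8732 + 17072 + 17208 + 34625 = 77637
Σ Rᵢ = 0 + 16 + 34 + 34 + 69 = 153
N̂ = 77637 / 153 ≈ 507.4 → 507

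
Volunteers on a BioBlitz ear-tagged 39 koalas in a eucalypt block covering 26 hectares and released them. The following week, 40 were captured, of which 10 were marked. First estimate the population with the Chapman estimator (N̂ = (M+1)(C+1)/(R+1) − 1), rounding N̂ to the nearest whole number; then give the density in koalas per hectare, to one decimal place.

N̂ = 40·41/11 − 1 = 1640/11 − 1 ≈ 148.1 → 148
Density = N̂ / area = 148 / 26 ≈ 5.69 → 5.7 per hectare

density ≈ 5.7 koalas per hectare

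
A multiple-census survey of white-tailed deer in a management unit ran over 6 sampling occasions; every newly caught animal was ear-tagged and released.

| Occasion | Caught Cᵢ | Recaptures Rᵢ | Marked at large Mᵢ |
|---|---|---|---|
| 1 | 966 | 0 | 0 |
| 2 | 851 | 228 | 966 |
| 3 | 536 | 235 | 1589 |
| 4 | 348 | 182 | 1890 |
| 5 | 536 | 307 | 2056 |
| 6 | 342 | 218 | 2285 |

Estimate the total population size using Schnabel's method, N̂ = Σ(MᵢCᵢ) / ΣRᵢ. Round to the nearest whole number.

N ≈ 3603

Σ MᵢCᵢ = 0·966 + 966·851 + 1589·536 + 1890·348 + 2056·536 + 2285·342 = 0 + 822066 + 851704 + 657720 + 1102016 + 781470 = 4214976
Σ Rᵢ = 0 + 228 + 235 + 182 + 307 + 218 = 1170
N̂ = 4214976 / 1170 ≈ 3602.5 → 3603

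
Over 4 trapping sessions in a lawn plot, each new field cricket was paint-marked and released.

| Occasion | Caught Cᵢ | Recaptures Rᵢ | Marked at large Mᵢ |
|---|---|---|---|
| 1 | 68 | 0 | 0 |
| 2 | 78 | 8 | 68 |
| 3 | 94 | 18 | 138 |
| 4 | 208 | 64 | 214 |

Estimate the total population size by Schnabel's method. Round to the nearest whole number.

N ≈ 698

Σ MᵢCᵢ = 0·68 + 68·78 + 138·94 + 214·208 = 0 + 5304 + 12972 + 44512 = 62788
Σ Rᵢ = 0 + 8 + 18 + 64 = 90
N̂ = 62788 / 90 ≈ 697.6 → 698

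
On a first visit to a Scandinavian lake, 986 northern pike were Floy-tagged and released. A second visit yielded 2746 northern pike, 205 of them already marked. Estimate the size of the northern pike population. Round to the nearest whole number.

N ≈ 13,208

N = (986 × 2746) / 205 = 2707556 / 205 ≈ 13207.6 → 13208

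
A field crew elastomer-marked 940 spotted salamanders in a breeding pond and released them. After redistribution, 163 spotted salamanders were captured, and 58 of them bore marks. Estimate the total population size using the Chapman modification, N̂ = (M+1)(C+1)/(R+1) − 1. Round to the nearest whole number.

N̂ = (940+1)(163+1)/(58+1) − 1 = 941·164/59 − 1
= 154324/59 − 1 ≈ 2615.7 − 1 ≈ 2614.7 → 2615

N ≈ 2615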